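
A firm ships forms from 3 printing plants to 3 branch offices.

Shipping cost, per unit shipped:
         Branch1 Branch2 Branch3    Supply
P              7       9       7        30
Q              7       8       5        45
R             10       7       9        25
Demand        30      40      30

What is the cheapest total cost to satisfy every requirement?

655

A cheapest plan:
  P to Branch1: 30 × 7 = 210
  Q to Branch2: 15 × 8 = 120
  Q to Branch3: 30 × 5 = 150
  R to Branch2: 25 × 7 = 175
Total = 210 + 120 + 150 + 175 = 655.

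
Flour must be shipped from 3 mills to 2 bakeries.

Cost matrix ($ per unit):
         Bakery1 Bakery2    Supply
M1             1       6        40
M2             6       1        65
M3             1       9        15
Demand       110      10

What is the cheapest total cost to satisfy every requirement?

A cheapest plan:
  M1–Bakery1: 40 sacks
  M2–Bakery1: 55 sacks
  M2–Bakery2: 10 sacks
  M3–Bakery1: 15 sacks
Total cost = $395.
(Supply check: M1 ships 40; M2 ships 65; M3 ships 15.)

395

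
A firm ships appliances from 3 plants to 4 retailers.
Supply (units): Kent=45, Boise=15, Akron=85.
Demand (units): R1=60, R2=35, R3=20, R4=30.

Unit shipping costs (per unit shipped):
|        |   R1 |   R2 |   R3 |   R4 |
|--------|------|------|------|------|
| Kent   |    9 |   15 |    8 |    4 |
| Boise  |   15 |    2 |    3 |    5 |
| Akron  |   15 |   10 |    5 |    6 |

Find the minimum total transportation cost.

1140

An optimal shipping plan:
  Kent->R1: 45 × 9 = 405
  Boise->R2: 15 × 2 = 30
  Akron->R1: 15 × 15 = 225
  Akron->R2: 20 × 10 = 200
  Akron->R3: 20 × 5 = 100
  Akron->R4: 30 × 6 = 180
Total = 405 + 30 + 225 + 200 + 100 + 180 = 1140.
(Supply check: Kent ships 45; Boise ships 15; Akron ships 85.)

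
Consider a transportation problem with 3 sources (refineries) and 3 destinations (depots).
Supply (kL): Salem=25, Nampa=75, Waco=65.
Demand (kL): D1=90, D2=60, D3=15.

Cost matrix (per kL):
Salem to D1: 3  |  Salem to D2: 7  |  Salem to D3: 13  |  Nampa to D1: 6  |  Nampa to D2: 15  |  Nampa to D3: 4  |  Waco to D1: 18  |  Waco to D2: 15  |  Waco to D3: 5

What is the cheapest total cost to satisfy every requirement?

1390

Optimal allocation:
  Salem→D1: 15 kL
  Salem→D2: 10 kL
  Nampa→D1: 75 kL
  Waco→D2: 50 kL
  Waco→D3: 15 kL
Total cost = 1390.
(Supply check: Salem ships 25; Nampa ships 75; Waco ships 65.)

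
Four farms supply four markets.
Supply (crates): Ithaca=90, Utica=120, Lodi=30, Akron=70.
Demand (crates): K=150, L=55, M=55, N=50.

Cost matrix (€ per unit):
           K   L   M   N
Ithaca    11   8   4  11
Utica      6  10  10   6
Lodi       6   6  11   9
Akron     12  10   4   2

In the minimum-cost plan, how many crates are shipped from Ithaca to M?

35

The minimum-cost plan:
  Ithaca→L: 55 × €8 = €440
  Ithaca→M: 35 × €4 = €140
  Utica→K: 120 × €6 = €720
  Lodi→K: 30 × €6 = €180
  Akron→M: 20 × €4 = €80
  Akron→N: 50 × €2 = €100
Total cost = €1660.
So Ithaca→M carries 35 crates.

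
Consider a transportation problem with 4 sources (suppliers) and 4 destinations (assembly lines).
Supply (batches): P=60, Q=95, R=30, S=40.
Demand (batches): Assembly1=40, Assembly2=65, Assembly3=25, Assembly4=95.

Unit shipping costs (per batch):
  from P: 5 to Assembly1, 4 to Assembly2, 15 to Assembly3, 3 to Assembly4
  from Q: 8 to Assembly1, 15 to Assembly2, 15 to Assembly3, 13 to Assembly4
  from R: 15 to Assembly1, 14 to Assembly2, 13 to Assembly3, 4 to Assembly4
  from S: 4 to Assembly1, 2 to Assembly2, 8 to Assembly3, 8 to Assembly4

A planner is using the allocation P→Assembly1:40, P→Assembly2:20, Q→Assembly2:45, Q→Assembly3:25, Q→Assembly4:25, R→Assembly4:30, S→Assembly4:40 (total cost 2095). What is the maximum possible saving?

605

Current plan cost = 40·5 + 20·4 + 45·15 + 25·15 + 25·13 + 30·4 + 40·8 = 2095.
Optimal plan:
  P–Assembly2: 25 × 4 = 100
  P–Assembly4: 35 × 3 = 105
  Q–Assembly1: 40 × 8 = 320
  Q–Assembly3: 25 × 15 = 375
  Q–Assembly4: 30 × 13 = 390
  R–Assembly4: 30 × 4 = 120
  S–Assembly2: 40 × 2 = 80
Optimal cost = 1490.
Saving = 2095 − 1490 = 605.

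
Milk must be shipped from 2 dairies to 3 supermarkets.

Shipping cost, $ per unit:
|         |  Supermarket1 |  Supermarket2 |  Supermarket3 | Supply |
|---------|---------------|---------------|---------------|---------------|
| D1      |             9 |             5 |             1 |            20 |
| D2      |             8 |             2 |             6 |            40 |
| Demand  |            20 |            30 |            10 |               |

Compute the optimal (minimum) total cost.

One minimum-cost allocation:
  D1 to Supermarket1: 10 × $9 = $90
  D1 to Supermarket3: 10 × $1 = $10
  D2 to Supermarket1: 10 × $8 = $80
  D2 to Supermarket2: 30 × $2 = $60
Total = 90 + 10 + 80 + 60 = $240.

240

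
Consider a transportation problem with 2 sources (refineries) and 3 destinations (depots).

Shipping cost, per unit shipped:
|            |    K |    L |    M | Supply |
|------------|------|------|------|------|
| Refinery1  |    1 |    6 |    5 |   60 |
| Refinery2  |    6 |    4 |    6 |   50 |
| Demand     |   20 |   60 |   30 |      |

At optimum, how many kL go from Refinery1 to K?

20

The minimum-cost plan:
  Refinery1→K: 20 × 1 = 20
  Refinery1→L: 10 × 6 = 60
  Refinery1→M: 30 × 5 = 150
  Refinery2→L: 50 × 4 = 200
Total cost = 430.
So Refinery1→K carries 20 kL.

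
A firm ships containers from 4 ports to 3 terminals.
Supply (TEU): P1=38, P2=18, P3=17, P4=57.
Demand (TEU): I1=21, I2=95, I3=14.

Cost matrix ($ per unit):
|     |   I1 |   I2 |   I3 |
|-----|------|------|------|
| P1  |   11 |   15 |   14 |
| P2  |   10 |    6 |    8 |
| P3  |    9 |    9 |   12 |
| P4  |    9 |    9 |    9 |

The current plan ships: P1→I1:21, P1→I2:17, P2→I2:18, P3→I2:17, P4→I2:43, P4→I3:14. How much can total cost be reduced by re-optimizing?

Current plan cost = 21·11 + 17·15 + 18·6 + 17·9 + 43·9 + 14·9 = $1260.
Optimal plan:
  P1–I1: 21 × $11 = $231
  P1–I2: 3 × $15 = $45
  P1–I3: 14 × $14 = $196
  P2–I2: 18 × $6 = $108
  P3–I2: 17 × $9 = $153
  P4–I2: 57 × $9 = $513
Optimal cost = $1246.
Saving = 1260 − 1246 = $14.

14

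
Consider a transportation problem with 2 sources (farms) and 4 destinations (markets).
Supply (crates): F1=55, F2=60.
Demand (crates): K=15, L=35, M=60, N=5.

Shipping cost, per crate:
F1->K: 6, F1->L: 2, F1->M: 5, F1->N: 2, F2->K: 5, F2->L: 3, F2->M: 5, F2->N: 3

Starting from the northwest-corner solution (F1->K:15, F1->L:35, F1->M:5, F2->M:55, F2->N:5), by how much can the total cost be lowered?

Current plan cost = 15·6 + 35·2 + 5·5 + 55·5 + 5·3 = 475.
Optimal plan:
  F1→L: 35 × 2 = 70
  F1→M: 15 × 5 = 75
  F1→N: 5 × 2 = 10
  F2→K: 15 × 5 = 75
  F2→M: 45 × 5 = 225
Optimal cost = 455.
Saving = 475 − 455 = 20.

20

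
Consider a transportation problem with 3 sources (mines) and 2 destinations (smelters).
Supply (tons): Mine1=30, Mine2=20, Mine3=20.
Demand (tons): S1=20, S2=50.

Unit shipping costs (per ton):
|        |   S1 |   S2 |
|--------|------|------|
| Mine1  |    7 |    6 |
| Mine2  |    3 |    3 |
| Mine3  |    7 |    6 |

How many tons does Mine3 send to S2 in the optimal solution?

The minimum-cost plan:
  Mine1–S2: 30 × 6 = 180
  Mine2–S1: 20 × 3 = 60
  Mine3–S2: 20 × 6 = 120
Total cost = 360.
So Mine3→S2 carries 20 tons.

20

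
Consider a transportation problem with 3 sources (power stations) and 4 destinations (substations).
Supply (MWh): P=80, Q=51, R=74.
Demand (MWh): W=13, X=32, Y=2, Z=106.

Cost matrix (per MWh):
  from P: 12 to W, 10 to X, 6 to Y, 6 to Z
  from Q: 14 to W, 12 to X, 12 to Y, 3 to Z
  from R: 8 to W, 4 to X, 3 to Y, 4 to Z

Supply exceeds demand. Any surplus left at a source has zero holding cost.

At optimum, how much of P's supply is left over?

52

Minimum-cost shipments:
  P→Z: 28 × 6 = 168
  Q→Z: 51 × 3 = 153
  R→W: 13 × 8 = 104
  R→X: 32 × 4 = 128
  R→Y: 2 × 3 = 6
  R→Z: 27 × 4 = 108
Total cost = 667.
P ships 28 of its 80, leaving 52.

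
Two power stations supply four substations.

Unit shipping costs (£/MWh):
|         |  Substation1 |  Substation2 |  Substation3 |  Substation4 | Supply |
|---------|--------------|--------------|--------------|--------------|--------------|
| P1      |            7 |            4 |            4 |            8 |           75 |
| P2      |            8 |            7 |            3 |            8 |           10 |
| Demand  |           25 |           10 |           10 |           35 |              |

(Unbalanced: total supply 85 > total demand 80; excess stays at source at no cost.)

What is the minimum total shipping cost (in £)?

A cheapest plan:
  P1->Substation1: 25 × £7 = £175
  P1->Substation2: 10 × £4 = £40
  P1->Substation4: 35 × £8 = £280
  P2->Substation3: 10 × £3 = £30
Total = 175 + 40 + 280 + 30 = £525.
(Supply check: P1 ships 70; P2 ships 10.)

525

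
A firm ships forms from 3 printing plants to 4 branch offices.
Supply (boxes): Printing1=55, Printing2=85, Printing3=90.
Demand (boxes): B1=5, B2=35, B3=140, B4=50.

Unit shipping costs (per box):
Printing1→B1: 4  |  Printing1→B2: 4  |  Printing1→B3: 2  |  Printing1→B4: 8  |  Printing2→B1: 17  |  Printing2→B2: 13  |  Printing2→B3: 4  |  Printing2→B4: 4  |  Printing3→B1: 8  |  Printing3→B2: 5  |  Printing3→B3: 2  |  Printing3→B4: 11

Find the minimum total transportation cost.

An optimal shipping plan:
  Printing1–B1: 5 × 4 = 20
  Printing1–B2: 35 × 4 = 140
  Printing1–B3: 15 × 2 = 30
  Printing2–B3: 35 × 4 = 140
  Printing2–B4: 50 × 4 = 200
  Printing3–B3: 90 × 2 = 180
Total = 20 + 140 + 30 + 140 + 200 + 180 = 710.

710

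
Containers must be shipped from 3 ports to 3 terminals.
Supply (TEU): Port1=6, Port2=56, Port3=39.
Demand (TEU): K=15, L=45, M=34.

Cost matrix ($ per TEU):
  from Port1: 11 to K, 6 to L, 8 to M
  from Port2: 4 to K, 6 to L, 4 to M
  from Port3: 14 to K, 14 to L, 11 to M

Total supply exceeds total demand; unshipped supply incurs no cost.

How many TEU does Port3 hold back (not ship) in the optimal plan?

7

Minimum-cost shipments:
  Port1->L: 6 × $6 = $36
  Port2->K: 15 × $4 = $60
  Port2->L: 39 × $6 = $234
  Port2->M: 2 × $4 = $8
  Port3->M: 32 × $11 = $352
Total cost = $690.
Port3 ships 32 of its 39, leaving 7.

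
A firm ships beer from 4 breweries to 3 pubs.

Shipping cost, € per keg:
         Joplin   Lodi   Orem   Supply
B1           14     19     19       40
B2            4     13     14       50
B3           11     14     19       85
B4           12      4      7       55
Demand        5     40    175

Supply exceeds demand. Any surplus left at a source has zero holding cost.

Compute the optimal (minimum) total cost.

3020

Optimal allocation:
  B1–Orem: 30 × €19 = €570
  B2–Joplin: 5 × €4 = €20
  B2–Orem: 45 × €14 = €630
  B3–Lodi: 40 × €14 = €560
  B3–Orem: 45 × €19 = €855
  B4–Orem: 55 × €7 = €385
Total = 570 + 20 + 630 + 560 + 855 + 385 = €3020.
(Supply check: B1 ships 30; B2 ships 50; B3 ships 85; B4 ships 55.)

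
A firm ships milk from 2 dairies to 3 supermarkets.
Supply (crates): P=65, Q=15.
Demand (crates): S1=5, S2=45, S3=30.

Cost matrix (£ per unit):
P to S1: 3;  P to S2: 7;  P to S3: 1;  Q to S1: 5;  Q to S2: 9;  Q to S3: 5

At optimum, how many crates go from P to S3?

Optimal shipments:
  P->S1: 5 crates
  P->S2: 30 crates
  P->S3: 30 crates
  Q->S2: 15 crates
Total cost = £390.
So P→S3 carries 30 crates.

30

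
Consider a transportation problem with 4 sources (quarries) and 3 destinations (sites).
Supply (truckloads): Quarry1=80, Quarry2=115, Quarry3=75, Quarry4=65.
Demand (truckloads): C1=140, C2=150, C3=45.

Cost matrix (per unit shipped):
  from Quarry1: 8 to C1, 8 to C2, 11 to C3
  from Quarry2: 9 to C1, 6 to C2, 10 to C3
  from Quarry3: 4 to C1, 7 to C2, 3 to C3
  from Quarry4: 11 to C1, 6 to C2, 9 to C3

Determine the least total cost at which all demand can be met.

2065

An optimal shipping plan:
  Quarry1→C1: 80 × 8 = 640
  Quarry2→C1: 30 × 9 = 270
  Quarry2→C2: 85 × 6 = 510
  Quarry3→C1: 30 × 4 = 120
  Quarry3→C3: 45 × 3 = 135
  Quarry4→C2: 65 × 6 = 390
Total = 640 + 270 + 510 + 120 + 135 + 390 = 2065.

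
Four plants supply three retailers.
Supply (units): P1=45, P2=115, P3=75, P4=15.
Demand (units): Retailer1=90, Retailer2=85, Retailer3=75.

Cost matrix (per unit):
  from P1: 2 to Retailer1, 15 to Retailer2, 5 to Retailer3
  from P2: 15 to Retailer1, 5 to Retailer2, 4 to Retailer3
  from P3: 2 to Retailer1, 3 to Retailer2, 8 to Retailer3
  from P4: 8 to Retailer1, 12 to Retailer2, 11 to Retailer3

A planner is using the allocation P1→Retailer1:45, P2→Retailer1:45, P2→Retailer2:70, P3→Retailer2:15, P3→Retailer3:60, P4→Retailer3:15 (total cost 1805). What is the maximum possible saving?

900

Current plan cost = 45·2 + 45·15 + 70·5 + 15·3 + 60·8 + 15·11 = 1805.
Optimal plan:
  P1→Retailer1: 45 × 2 = 90
  P2→Retailer2: 40 × 5 = 200
  P2→Retailer3: 75 × 4 = 300
  P3→Retailer1: 30 × 2 = 60
  P3→Retailer2: 45 × 3 = 135
  P4→Retailer1: 15 × 8 = 120
Optimal cost = 905.
Saving = 1805 − 905 = 900.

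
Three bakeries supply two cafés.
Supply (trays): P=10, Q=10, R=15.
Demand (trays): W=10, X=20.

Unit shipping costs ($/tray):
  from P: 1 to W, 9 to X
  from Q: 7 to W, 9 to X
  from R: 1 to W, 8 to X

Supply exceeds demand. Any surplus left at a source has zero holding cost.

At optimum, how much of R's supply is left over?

An optimal plan:
  P->W: 10 × $1 = $10
  Q->X: 5 × $9 = $45
  R->X: 15 × $8 = $120
Total cost = $175.
R ships 15 of its 15, leaving 0.

0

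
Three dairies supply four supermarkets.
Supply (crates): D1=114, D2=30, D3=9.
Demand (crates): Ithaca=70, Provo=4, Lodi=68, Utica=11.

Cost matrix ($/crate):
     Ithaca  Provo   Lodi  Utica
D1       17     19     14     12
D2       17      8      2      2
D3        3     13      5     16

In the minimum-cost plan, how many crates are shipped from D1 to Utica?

11

Optimal shipments:
  D1–Ithaca: 61 crates
  D1–Provo: 4 crates
  D1–Lodi: 38 crates
  D1–Utica: 11 crates
  D2–Lodi: 30 crates
  D3–Ithaca: 9 crates
Total cost = $1864.
So D1→Utica carries 11 crates.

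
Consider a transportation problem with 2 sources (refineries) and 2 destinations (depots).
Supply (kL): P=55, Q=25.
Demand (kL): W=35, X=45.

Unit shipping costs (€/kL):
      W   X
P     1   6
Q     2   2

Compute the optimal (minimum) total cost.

Optimal allocation:
  P to W: 35 × €1 = €35
  P to X: 20 × €6 = €120
  Q to X: 25 × €2 = €50
Total = 35 + 120 + 50 = €205.

205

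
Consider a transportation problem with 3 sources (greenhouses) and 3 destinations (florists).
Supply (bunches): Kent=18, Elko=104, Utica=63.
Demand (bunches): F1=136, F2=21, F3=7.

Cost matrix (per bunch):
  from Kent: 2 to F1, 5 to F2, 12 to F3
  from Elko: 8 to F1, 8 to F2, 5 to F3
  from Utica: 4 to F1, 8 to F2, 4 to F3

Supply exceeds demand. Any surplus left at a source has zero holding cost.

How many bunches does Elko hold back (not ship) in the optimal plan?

21

An optimal plan:
  Kent→F1: 18 × 2 = 36
  Elko→F1: 55 × 8 = 440
  Elko→F2: 21 × 8 = 168
  Elko→F3: 7 × 5 = 35
  Utica→F1: 63 × 4 = 252
Total cost = 931.
Elko ships 83 of its 104, leaving 21.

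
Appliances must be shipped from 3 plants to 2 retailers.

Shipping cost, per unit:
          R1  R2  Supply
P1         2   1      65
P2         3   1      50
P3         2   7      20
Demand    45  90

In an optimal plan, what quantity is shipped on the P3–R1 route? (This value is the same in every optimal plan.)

Optimal shipments:
  P1->R1: 25 × 2 = 50
  P1->R2: 40 × 1 = 40
  P2->R2: 50 × 1 = 50
  P3->R1: 20 × 2 = 40
Total cost = 180.
So P3→R1 carries 20 units.

20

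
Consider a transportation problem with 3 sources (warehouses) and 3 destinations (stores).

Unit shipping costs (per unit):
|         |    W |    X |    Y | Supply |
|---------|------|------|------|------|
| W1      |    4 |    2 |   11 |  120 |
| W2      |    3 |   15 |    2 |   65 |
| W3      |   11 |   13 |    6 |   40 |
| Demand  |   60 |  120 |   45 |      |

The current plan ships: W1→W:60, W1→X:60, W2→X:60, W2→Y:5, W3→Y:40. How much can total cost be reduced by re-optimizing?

Current plan cost = 60·4 + 60·2 + 60·15 + 5·2 + 40·6 = 1510.
Optimal plan:
  W1 to X: 120 units
  W2 to W: 60 units
  W2 to Y: 5 units
  W3 to Y: 40 units
Optimal cost = 670.
Saving = 1510 − 670 = 840.

840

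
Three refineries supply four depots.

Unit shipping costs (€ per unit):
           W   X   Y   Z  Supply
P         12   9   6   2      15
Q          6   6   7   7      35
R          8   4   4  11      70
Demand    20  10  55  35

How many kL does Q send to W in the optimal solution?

The minimum-cost plan:
  P to Z: 15 kL
  Q to W: 15 kL
  Q to Z: 20 kL
  R to W: 5 kL
  R to X: 10 kL
  R to Y: 55 kL
Total cost = €560.
So Q→W carries 15 kL.

15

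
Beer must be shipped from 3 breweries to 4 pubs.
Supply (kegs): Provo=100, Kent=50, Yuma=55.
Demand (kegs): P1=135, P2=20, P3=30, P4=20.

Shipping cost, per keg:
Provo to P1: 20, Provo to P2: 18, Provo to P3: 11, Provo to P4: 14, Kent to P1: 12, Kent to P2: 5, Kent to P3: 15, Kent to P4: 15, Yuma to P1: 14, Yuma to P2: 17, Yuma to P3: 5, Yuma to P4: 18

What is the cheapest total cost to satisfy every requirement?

A cheapest plan:
  Provo->P1: 50 × 20 = 1000
  Provo->P3: 30 × 11 = 330
  Provo->P4: 20 × 14 = 280
  Kent->P1: 30 × 12 = 360
  Kent->P2: 20 × 5 = 100
  Yuma->P1: 55 × 14 = 770
Total = 1000 + 330 + 280 + 360 + 100 + 770 = 2840.
(Supply check: Provo ships 100; Kent ships 50; Yuma ships 55.)

2840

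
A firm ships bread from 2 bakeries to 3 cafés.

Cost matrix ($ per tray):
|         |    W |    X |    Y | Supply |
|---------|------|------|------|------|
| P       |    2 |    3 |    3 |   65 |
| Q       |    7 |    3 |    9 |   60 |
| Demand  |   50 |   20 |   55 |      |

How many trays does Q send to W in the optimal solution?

40

Optimal shipments:
  P->W: 10 × $2 = $20
  P->Y: 55 × $3 = $165
  Q->W: 40 × $7 = $280
  Q->X: 20 × $3 = $60
Total cost = $525.
So Q→W carries 40 trays.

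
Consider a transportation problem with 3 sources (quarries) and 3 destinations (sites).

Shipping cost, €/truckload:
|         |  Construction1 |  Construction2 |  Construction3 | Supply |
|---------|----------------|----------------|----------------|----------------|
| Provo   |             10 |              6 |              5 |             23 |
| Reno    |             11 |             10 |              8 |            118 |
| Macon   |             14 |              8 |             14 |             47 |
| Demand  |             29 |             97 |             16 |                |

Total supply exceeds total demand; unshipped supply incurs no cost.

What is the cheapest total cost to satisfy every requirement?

1231

A cheapest plan:
  Provo→Construction2: 23 × €6 = €138
  Reno→Construction1: 29 × €11 = €319
  Reno→Construction2: 27 × €10 = €270
  Reno→Construction3: 16 × €8 = €128
  Macon→Construction2: 47 × €8 = €376
Total = 138 + 319 + 270 + 128 + 376 = €1231.
(Supply check: Provo ships 23; Reno ships 72; Macon ships 47.)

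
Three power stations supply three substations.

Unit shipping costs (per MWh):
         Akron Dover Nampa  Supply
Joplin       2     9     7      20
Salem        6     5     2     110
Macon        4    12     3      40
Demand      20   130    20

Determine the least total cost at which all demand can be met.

One minimum-cost allocation:
  Joplin→Dover: 20 × 9 = 180
  Salem→Dover: 110 × 5 = 550
  Macon→Akron: 20 × 4 = 80
  Macon→Nampa: 20 × 3 = 60
Total = 180 + 550 + 80 + 60 = 870.

870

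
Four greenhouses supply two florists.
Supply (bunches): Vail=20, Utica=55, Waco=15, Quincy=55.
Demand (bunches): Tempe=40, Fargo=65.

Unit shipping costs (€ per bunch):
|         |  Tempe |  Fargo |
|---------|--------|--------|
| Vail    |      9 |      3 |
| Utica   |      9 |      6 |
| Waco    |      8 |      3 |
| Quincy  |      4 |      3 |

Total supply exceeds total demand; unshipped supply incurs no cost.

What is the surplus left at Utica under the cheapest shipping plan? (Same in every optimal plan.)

An optimal plan:
  Vail to Fargo: 20 × €3 = €60
  Utica to Fargo: 15 × €6 = €90
  Waco to Fargo: 15 × €3 = €45
  Quincy to Tempe: 40 × €4 = €160
  Quincy to Fargo: 15 × €3 = €45
Total cost = €400.
Utica ships 15 of its 55, leaving 40.

40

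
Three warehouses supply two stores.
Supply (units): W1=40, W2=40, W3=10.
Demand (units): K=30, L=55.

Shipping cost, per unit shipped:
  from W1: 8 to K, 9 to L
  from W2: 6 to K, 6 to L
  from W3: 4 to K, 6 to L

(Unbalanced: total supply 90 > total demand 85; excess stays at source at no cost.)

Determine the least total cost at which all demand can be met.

575

One minimum-cost allocation:
  W1->K: 20 × 8 = 160
  W1->L: 15 × 9 = 135
  W2->L: 40 × 6 = 240
  W3->K: 10 × 4 = 40
Total = 160 + 135 + 240 + 40 = 575.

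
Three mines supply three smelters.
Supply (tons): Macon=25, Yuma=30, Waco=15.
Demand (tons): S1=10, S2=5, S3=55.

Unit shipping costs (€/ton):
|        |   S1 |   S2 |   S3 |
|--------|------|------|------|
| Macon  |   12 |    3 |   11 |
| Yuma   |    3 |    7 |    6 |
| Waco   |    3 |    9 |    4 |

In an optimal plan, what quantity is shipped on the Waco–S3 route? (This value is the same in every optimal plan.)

15

The minimum-cost plan:
  Macon–S2: 5 tons
  Macon–S3: 20 tons
  Yuma–S1: 10 tons
  Yuma–S3: 20 tons
  Waco–S3: 15 tons
Total cost = €445.
So Waco→S3 carries 15 tons.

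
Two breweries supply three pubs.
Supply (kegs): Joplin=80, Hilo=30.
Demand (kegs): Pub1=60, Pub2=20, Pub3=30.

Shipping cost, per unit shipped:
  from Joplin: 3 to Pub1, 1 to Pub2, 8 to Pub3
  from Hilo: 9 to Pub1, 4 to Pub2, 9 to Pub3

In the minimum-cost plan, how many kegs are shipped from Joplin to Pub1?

The minimum-cost plan:
  Joplin->Pub1: 60 × 3 = 180
  Joplin->Pub2: 20 × 1 = 20
  Hilo->Pub3: 30 × 9 = 270
Total cost = 470.
So Joplin→Pub1 carries 60 kegs.

60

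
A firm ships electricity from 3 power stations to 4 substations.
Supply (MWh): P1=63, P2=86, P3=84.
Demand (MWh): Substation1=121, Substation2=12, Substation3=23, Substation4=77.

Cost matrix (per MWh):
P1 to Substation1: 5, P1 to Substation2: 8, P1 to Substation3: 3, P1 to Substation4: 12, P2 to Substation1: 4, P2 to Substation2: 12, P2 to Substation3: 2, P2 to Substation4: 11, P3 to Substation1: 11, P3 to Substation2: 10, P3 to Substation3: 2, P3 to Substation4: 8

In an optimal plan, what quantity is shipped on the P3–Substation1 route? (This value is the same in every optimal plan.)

0

The minimum-cost plan:
  P1->Substation1: 35 MWh
  P1->Substation2: 12 MWh
  P1->Substation3: 16 MWh
  P2->Substation1: 86 MWh
  P3->Substation3: 7 MWh
  P3->Substation4: 77 MWh
Total cost = 1293.
The route P3→Substation1 is not used.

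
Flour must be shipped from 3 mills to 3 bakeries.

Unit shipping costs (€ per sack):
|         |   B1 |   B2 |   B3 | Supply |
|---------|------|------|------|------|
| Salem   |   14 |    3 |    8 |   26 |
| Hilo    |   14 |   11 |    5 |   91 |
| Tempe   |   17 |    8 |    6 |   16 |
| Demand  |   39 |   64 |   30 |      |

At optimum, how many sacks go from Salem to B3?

0

The minimum-cost plan:
  Salem->B2: 26 × €3 = €78
  Hilo->B1: 39 × €14 = €546
  Hilo->B2: 22 × €11 = €242
  Hilo->B3: 30 × €5 = €150
  Tempe->B2: 16 × €8 = €128
Total cost = €1144.
The route Salem→B3 is not used.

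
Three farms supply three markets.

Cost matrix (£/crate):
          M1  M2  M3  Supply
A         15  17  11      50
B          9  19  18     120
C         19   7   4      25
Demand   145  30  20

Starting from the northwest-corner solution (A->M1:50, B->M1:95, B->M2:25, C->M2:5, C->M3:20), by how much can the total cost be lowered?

260

Current plan cost = 50·15 + 95·9 + 25·19 + 5·7 + 20·4 = £2195.
Optimal plan:
  A–M1: 25 × £15 = £375
  A–M2: 5 × £17 = £85
  A–M3: 20 × £11 = £220
  B–M1: 120 × £9 = £1080
  C–M2: 25 × £7 = £175
Optimal cost = £1935.
Saving = 2195 − 1935 = £260.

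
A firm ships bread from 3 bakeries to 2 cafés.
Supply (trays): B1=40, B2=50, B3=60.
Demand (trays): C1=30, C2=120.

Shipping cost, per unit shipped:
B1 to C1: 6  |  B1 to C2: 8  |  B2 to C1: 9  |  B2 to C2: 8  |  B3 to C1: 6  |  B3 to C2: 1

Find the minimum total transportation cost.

Optimal allocation:
  B1 to C1: 30 × 6 = 180
  B1 to C2: 10 × 8 = 80
  B2 to C2: 50 × 8 = 400
  B3 to C2: 60 × 1 = 60
Total = 180 + 80 + 400 + 60 = 720.

720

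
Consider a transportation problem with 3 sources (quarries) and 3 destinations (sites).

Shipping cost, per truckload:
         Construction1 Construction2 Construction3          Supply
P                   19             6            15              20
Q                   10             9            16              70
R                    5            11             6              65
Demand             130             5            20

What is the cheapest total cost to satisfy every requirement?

1285

An optimal shipping plan:
  P->Construction2: 5 × 6 = 30
  P->Construction3: 15 × 15 = 225
  Q->Construction1: 70 × 10 = 700
  R->Construction1: 60 × 5 = 300
  R->Construction3: 5 × 6 = 30
Total = 30 + 225 + 700 + 300 + 30 = 1285.
(Supply check: P ships 20; Q ships 70; R ships 65.)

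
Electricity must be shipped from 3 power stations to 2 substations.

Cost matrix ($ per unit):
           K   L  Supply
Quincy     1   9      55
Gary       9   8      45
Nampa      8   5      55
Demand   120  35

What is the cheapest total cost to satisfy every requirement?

Optimal allocation:
  Quincy to K: 55 × $1 = $55
  Gary to K: 45 × $9 = $405
  Nampa to K: 20 × $8 = $160
  Nampa to L: 35 × $5 = $175
Total = 55 + 405 + 160 + 175 = $795.

795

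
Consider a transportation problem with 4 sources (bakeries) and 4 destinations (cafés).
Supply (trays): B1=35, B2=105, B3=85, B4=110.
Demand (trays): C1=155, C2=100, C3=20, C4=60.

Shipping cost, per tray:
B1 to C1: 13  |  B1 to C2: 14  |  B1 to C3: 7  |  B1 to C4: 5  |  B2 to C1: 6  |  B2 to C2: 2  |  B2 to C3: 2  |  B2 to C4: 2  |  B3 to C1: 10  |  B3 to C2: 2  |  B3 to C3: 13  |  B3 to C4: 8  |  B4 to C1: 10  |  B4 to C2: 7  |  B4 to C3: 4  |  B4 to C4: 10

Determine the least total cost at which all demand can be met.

1795

Optimal allocation:
  B1->C4: 35 × 5 = 175
  B2->C1: 65 × 6 = 390
  B2->C2: 15 × 2 = 30
  B2->C4: 25 × 2 = 50
  B3->C2: 85 × 2 = 170
  B4->C1: 90 × 10 = 900
  B4->C3: 20 × 4 = 80
Total = 175 + 390 + 30 + 50 + 170 + 900 + 80 = 1795.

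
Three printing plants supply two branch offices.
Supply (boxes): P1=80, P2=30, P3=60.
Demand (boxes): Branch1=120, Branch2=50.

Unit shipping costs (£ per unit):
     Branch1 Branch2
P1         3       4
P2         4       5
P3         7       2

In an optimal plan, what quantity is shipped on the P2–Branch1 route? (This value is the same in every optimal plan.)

The minimum-cost plan:
  P1–Branch1: 80 × £3 = £240
  P2–Branch1: 30 × £4 = £120
  P3–Branch1: 10 × £7 = £70
  P3–Branch2: 50 × £2 = £100
Total cost = £530.
So P2→Branch1 carries 30 boxes.

30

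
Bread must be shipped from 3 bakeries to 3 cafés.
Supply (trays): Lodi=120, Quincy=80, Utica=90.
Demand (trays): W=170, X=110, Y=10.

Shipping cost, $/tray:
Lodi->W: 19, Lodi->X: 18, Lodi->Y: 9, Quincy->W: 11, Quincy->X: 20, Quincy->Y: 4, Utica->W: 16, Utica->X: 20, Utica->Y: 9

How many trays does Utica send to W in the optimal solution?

Solving gives:
  Lodi to X: 110 × $18 = $1980
  Lodi to Y: 10 × $9 = $90
  Quincy to W: 80 × $11 = $880
  Utica to W: 90 × $16 = $1440
Total cost = $4390.
So Utica→W carries 90 trays.

90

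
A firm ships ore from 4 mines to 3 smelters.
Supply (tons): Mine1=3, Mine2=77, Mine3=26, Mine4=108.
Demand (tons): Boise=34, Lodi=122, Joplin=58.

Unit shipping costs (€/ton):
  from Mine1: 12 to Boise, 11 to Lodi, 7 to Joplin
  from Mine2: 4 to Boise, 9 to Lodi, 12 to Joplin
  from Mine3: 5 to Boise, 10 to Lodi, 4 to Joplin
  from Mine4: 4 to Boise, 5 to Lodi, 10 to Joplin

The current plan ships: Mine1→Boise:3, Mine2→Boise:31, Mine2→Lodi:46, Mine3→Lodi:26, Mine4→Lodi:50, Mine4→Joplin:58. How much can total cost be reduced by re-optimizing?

Current plan cost = 3·12 + 31·4 + 46·9 + 26·10 + 50·5 + 58·10 = €1664.
Optimal plan:
  Mine1 to Joplin: 3 × €7 = €21
  Mine2 to Boise: 34 × €4 = €136
  Mine2 to Lodi: 14 × €9 = €126
  Mine2 to Joplin: 29 × €12 = €348
  Mine3 to Joplin: 26 × €4 = €104
  Mine4 to Lodi: 108 × €5 = €540
Optimal cost = €1275.
Saving = 1664 − 1275 = €389.

389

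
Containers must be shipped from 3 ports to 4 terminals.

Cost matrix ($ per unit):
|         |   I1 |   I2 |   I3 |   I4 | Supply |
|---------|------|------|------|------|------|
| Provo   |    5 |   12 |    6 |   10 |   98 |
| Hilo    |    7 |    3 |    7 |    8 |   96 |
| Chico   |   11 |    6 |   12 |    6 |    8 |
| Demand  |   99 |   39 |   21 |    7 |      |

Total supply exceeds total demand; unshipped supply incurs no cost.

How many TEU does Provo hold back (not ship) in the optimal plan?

0

Minimum-cost shipments:
  Provo→I1: 98 × $5 = $490
  Hilo→I1: 1 × $7 = $7
  Hilo→I2: 39 × $3 = $117
  Hilo→I3: 21 × $7 = $147
  Chico→I4: 7 × $6 = $42
Total cost = $803.
Provo ships 98 of its 98, leaving 0.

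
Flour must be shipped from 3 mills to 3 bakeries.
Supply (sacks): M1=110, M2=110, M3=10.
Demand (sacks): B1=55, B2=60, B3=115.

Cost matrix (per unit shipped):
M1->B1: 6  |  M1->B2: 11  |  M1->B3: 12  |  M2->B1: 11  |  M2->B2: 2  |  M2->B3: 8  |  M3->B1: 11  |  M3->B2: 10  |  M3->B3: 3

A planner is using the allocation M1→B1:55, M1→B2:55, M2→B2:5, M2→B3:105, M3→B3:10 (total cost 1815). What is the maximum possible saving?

Current plan cost = 55·6 + 55·11 + 5·2 + 105·8 + 10·3 = 1815.
Optimal plan:
  M1–B1: 55 × 6 = 330
  M1–B3: 55 × 12 = 660
  M2–B2: 60 × 2 = 120
  M2–B3: 50 × 8 = 400
  M3–B3: 10 × 3 = 30
Optimal cost = 1540.
Saving = 1815 − 1540 = 275.

275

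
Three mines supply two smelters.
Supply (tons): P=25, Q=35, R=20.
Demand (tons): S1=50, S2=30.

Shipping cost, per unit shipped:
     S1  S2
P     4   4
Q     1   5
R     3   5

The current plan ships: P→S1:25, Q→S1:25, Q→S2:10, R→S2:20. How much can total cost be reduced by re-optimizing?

Current plan cost = 25·4 + 25·1 + 10·5 + 20·5 = 275.
Optimal plan:
  P to S2: 25 tons
  Q to S1: 35 tons
  R to S1: 15 tons
  R to S2: 5 tons
Optimal cost = 205.
Saving = 275 − 205 = 70.

70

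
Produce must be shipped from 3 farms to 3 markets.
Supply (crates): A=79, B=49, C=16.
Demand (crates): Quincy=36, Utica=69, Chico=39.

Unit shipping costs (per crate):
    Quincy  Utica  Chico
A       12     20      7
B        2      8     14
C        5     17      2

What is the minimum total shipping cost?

An optimal shipping plan:
  A–Quincy: 20 crates
  A–Utica: 20 crates
  A–Chico: 39 crates
  B–Utica: 49 crates
  C–Quincy: 16 crates
Total cost = 1385.
(Supply check: A ships 79; B ships 49; C ships 16.)

1385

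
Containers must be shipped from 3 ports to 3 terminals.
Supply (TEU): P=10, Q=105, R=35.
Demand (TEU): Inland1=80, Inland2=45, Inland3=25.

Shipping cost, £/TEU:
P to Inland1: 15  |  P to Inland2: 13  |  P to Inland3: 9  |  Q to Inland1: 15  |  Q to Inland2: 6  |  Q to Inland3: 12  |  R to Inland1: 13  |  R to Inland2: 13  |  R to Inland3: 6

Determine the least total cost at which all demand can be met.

1600

An optimal shipping plan:
  P–Inland1: 10 × £15 = £150
  Q–Inland1: 60 × £15 = £900
  Q–Inland2: 45 × £6 = £270
  R–Inland1: 10 × £13 = £130
  R–Inland3: 25 × £6 = £150
Total = 150 + 900 + 270 + 130 + 150 = £1600.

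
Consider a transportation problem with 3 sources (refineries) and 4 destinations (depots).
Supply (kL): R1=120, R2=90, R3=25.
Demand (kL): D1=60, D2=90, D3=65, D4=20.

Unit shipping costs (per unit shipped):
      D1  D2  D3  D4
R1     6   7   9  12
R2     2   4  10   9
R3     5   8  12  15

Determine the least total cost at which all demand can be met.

1485

A cheapest plan:
  R1->D2: 55 × 7 = 385
  R1->D3: 65 × 9 = 585
  R2->D1: 35 × 2 = 70
  R2->D2: 35 × 4 = 140
  R2->D4: 20 × 9 = 180
  R3->D1: 25 × 5 = 125
Total = 385 + 585 + 70 + 140 + 180 + 125 = 1485.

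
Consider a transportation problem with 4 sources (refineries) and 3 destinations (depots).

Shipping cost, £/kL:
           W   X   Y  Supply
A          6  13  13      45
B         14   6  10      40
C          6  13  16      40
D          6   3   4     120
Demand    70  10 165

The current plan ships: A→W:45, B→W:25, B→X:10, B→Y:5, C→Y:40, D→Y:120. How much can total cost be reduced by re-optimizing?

Current plan cost = 45·6 + 25·14 + 10·6 + 5·10 + 40·16 + 120·4 = £1850.
Optimal plan:
  A–W: 30 × £6 = £180
  A–Y: 15 × £13 = £195
  B–X: 10 × £6 = £60
  B–Y: 30 × £10 = £300
  C–W: 40 × £6 = £240
  D–Y: 120 × £4 = £480
Optimal cost = £1455.
Saving = 1850 − 1455 = £395.

395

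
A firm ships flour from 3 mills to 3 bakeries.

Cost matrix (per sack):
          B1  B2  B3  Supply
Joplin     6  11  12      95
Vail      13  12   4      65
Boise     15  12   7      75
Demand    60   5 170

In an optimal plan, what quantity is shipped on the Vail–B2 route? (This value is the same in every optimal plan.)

Solving gives:
  Joplin to B1: 60 sacks
  Joplin to B2: 5 sacks
  Joplin to B3: 30 sacks
  Vail to B3: 65 sacks
  Boise to B3: 75 sacks
Total cost = 1560.
The route Vail→B2 is not used.

0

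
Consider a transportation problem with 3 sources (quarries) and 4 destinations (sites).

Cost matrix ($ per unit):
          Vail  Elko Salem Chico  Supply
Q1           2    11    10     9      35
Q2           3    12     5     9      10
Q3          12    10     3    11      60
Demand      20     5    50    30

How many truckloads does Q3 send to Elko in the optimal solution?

The minimum-cost plan:
  Q1→Vail: 20 × $2 = $40
  Q1→Chico: 15 × $9 = $135
  Q2→Chico: 10 × $9 = $90
  Q3→Elko: 5 × $10 = $50
  Q3→Salem: 50 × $3 = $150
  Q3→Chico: 5 × $11 = $55
Total cost = $520.
So Q3→Elko carries 5 truckloads.

5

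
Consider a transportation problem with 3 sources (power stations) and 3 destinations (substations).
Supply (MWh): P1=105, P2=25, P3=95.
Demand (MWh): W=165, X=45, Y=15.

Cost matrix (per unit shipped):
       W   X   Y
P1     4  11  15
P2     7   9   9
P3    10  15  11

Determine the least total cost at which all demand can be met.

An optimal shipping plan:
  P1 to W: 105 MWh
  P2 to X: 25 MWh
  P3 to W: 60 MWh
  P3 to X: 20 MWh
  P3 to Y: 15 MWh
Total cost = 1710.

1710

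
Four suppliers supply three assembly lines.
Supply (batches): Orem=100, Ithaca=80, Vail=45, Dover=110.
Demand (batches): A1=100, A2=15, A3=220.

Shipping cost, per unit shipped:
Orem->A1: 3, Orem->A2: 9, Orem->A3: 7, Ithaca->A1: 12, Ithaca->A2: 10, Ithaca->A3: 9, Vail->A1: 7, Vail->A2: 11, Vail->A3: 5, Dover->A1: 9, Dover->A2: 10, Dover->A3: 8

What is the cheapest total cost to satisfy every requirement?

2140

One minimum-cost allocation:
  Orem to A1: 100 × 3 = 300
  Ithaca to A2: 15 × 10 = 150
  Ithaca to A3: 65 × 9 = 585
  Vail to A3: 45 × 5 = 225
  Dover to A3: 110 × 8 = 880
Total = 300 + 150 + 585 + 225 + 880 = 2140.
(Supply check: Orem ships 100; Ithaca ships 80; Vail ships 45; Dover ships 110.)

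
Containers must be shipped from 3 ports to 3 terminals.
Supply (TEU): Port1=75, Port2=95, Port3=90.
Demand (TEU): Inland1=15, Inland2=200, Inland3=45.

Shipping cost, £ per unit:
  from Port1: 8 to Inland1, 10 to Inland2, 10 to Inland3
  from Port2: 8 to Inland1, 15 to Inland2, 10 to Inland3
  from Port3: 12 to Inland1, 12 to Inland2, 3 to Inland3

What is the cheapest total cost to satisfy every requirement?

2745

An optimal shipping plan:
  Port1→Inland2: 75 TEU
  Port2→Inland1: 15 TEU
  Port2→Inland2: 80 TEU
  Port3→Inland2: 45 TEU
  Port3→Inland3: 45 TEU
Total cost = £2745.
(Supply check: Port1 ships 75; Port2 ships 95; Port3 ships 90.)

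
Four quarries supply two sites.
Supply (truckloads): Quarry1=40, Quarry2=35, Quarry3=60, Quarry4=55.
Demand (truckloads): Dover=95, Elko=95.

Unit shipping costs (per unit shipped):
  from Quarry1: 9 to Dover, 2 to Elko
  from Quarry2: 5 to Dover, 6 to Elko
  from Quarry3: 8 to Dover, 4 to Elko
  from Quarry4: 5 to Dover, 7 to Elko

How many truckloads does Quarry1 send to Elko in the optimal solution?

Optimal shipments:
  Quarry1–Elko: 40 truckloads
  Quarry2–Dover: 35 truckloads
  Quarry3–Dover: 5 truckloads
  Quarry3–Elko: 55 truckloads
  Quarry4–Dover: 55 truckloads
Total cost = 790.
So Quarry1→Elko carries 40 truckloads.

40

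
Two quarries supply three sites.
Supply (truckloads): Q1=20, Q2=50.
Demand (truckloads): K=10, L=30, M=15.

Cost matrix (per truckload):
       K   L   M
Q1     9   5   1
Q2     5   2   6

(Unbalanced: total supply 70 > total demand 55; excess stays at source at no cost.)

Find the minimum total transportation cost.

Optimal allocation:
  Q1 to M: 15 × 1 = 15
  Q2 to K: 10 × 5 = 50
  Q2 to L: 30 × 2 = 60
Total = 15 + 50 + 60 = 125.

125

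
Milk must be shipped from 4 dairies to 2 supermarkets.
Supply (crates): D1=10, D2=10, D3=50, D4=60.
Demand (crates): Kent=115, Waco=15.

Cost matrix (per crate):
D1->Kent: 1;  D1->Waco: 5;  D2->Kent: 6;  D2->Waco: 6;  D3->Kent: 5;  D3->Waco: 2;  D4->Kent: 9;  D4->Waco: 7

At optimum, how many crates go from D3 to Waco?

15

Optimal shipments:
  D1→Kent: 10 × 1 = 10
  D2→Kent: 10 × 6 = 60
  D3→Kent: 35 × 5 = 175
  D3→Waco: 15 × 2 = 30
  D4→Kent: 60 × 9 = 540
Total cost = 815.
So D3→Waco carries 15 crates.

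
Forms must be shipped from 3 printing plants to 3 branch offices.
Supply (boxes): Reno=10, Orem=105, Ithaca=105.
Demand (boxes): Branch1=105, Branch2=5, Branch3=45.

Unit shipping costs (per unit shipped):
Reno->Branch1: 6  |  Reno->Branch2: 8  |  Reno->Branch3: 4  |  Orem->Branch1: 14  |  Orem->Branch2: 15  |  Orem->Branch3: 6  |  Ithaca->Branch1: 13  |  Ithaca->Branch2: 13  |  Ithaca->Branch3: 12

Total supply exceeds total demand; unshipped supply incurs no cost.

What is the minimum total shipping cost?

1630

An optimal shipping plan:
  Reno–Branch1: 10 × 6 = 60
  Orem–Branch3: 45 × 6 = 270
  Ithaca–Branch1: 95 × 13 = 1235
  Ithaca–Branch2: 5 × 13 = 65
Total = 60 + 270 + 1235 + 65 = 1630.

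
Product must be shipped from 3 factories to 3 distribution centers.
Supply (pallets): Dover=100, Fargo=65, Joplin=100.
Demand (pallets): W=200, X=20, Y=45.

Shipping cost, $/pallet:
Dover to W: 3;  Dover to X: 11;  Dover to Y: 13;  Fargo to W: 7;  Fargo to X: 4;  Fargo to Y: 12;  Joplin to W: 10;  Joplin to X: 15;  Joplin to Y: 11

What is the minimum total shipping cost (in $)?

1740

One minimum-cost allocation:
  Dover->W: 100 pallets
  Fargo->W: 45 pallets
  Fargo->X: 20 pallets
  Joplin->W: 55 pallets
  Joplin->Y: 45 pallets
Total cost = $1740.
(Supply check: Dover ships 100; Fargo ships 65; Joplin ships 100.)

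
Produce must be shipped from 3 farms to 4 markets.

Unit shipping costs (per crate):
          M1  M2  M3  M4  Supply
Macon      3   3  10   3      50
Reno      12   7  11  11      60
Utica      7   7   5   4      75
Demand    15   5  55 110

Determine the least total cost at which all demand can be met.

1090

One minimum-cost allocation:
  Macon to M1: 15 crates
  Macon to M4: 35 crates
  Reno to M2: 5 crates
  Reno to M3: 55 crates
  Utica to M4: 75 crates
Total cost = 1090.
(Supply check: Macon ships 50; Reno ships 60; Utica ships 75.)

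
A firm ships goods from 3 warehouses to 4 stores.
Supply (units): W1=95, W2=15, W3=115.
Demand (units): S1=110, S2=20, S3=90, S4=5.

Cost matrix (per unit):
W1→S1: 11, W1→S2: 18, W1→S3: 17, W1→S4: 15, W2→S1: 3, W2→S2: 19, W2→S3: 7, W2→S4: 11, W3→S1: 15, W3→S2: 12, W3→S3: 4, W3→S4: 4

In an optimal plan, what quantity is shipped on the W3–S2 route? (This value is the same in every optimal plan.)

Solving gives:
  W1→S1: 95 × 11 = 1045
  W2→S1: 15 × 3 = 45
  W3→S2: 20 × 12 = 240
  W3→S3: 90 × 4 = 360
  W3→S4: 5 × 4 = 20
Total cost = 1710.
So W3→S2 carries 20 units.

20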